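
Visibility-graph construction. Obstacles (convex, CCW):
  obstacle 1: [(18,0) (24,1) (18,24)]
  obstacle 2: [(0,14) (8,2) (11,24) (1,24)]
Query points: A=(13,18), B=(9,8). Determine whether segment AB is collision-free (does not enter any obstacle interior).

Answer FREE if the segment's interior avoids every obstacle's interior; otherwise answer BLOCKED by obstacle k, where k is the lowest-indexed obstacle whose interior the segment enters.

FREE

Obstacle 1 [(18,0) (24,1) (18,24)]:
  edge (18,0)–(24,1): clear
  edge (24,1)–(18,24): clear
  edge (18,24)–(18,0): clear
  midpoint (11,13) outside
  → clear
Obstacle 2 [(0,14) (8,2) (11,24) (1,24)]:
  edge (0,14)–(8,2): clear
  edge (8,2)–(11,24): clear
  edge (11,24)–(1,24): clear
  edge (1,24)–(0,14): clear
  midpoint (11,13) outside
  → clear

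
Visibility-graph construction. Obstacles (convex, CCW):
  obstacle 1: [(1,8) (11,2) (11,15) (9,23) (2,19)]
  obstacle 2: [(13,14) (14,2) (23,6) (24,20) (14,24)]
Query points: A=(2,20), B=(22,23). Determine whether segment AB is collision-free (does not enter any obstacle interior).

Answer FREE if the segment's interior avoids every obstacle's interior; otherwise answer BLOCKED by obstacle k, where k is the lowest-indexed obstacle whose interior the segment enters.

Obstacle 1 [(1,8) (11,2) (11,15) (9,23) (2,19)]:
  edge (1,8)–(11,2): clear
  edge (11,2)–(11,15): clear
  edge (11,15)–(9,23): crosses AB
  edge (9,23)–(2,19): crosses AB
  edge (2,19)–(1,8): clear
  → BLOCKED
Obstacle 2 [(13,14) (14,2) (23,6) (24,20) (14,24)]:
  edge (13,14)–(14,2): clear
  edge (14,2)–(23,6): clear
  edge (23,6)–(24,20): clear
  edge (24,20)–(14,24): crosses AB
  edge (14,24)–(13,14): crosses AB
  → BLOCKED

BLOCKED by obstacle 1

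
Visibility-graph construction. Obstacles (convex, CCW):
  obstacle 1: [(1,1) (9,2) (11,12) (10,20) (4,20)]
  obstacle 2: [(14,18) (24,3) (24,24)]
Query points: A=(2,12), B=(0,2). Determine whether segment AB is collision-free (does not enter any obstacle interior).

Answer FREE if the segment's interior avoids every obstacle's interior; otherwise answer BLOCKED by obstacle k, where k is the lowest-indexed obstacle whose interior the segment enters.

FREE

Obstacle 1 [(1,1) (9,2) (11,12) (10,20) (4,20)]:
  edge (1,1)–(9,2): clear
  edge (9,2)–(11,12): clear
  edge (11,12)–(10,20): clear
  edge (10,20)–(4,20): clear
  edge (4,20)–(1,1): clear
  midpoint (1,7) outside
  → clear
Obstacle 2 [(14,18) (24,3) (24,24)]:
  edge (14,18)–(24,3): clear
  edge (24,3)–(24,24): clear
  edge (24,24)–(14,18): clear
  midpoint (1,7) outside
  → clear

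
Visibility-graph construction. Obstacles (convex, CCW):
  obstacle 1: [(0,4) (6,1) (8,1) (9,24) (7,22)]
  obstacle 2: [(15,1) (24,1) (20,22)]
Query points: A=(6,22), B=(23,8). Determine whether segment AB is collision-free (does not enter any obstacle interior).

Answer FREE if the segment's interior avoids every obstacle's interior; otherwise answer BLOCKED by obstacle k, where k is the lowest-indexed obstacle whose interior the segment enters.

Obstacle 1 [(0,4) (6,1) (8,1) (9,24) (7,22)]:
  edge (0,4)–(6,1): clear
  edge (6,1)–(8,1): clear
  edge (8,1)–(9,24): crosses AB
  edge (9,24)–(7,22): clear
  edge (7,22)–(0,4): crosses AB
  → BLOCKED
Obstacle 2 [(15,1) (24,1) (20,22)]:
  edge (15,1)–(24,1): clear
  edge (24,1)–(20,22): crosses AB
  edge (20,22)–(15,1): crosses AB
  → BLOCKED

BLOCKED by obstacle 1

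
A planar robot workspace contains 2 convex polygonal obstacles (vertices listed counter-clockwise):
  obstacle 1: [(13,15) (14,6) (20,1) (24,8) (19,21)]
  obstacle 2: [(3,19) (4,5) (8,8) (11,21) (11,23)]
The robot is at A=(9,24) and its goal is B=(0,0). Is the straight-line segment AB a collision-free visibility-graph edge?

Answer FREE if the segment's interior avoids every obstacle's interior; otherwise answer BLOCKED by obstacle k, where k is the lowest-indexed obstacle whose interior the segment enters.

BLOCKED by obstacle 2

Obstacle 1 [(13,15) (14,6) (20,1) (24,8) (19,21)]:
  edge (13,15)–(14,6): clear
  edge (14,6)–(20,1): clear
  edge (20,1)–(24,8): clear
  edge (24,8)–(19,21): clear
  edge (19,21)–(13,15): clear
  midpoint (9/2,12) outside
  → clear
Obstacle 2 [(3,19) (4,5) (8,8) (11,21) (11,23)]:
  edge (3,19)–(4,5): crosses AB
  edge (4,5)–(8,8): clear
  edge (8,8)–(11,21): clear
  edge (11,21)–(11,23): clear
  edge (11,23)–(3,19): crosses AB
  → BLOCKED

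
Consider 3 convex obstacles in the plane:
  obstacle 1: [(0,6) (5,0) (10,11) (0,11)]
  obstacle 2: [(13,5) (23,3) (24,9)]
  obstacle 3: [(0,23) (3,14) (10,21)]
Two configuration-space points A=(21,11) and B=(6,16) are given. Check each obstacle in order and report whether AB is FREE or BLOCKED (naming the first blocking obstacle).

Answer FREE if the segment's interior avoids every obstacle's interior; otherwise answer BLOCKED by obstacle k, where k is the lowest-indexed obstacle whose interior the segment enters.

Obstacle 1 [(0,6) (5,0) (10,11) (0,11)]:
  edge (0,6)–(5,0): clear
  edge (5,0)–(10,11): clear
  edge (10,11)–(0,11): clear
  edge (0,11)–(0,6): clear
  midpoint (27/2,27/2) outside
  → clear
Obstacle 2 [(13,5) (23,3) (24,9)]:
  edge (13,5)–(23,3): clear
  edge (23,3)–(24,9): clear
  edge (24,9)–(13,5): clear
  midpoint (27/2,27/2) outside
  → clear
Obstacle 3 [(0,23) (3,14) (10,21)]:
  edge (0,23)–(3,14): clear
  edge (3,14)–(10,21): clear
  edge (10,21)–(0,23): clear
  midpoint (27/2,27/2) outside
  → clear

FREE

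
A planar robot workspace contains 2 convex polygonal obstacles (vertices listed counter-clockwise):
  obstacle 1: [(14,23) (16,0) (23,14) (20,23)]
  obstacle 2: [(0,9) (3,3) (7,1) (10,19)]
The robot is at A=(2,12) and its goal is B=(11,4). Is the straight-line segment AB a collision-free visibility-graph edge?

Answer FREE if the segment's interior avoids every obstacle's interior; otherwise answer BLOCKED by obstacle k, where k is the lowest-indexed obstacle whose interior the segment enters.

BLOCKED by obstacle 2

Obstacle 1 [(14,23) (16,0) (23,14) (20,23)]:
  edge (14,23)–(16,0): clear
  edge (16,0)–(23,14): clear
  edge (23,14)–(20,23): clear
  edge (20,23)–(14,23): clear
  midpoint (13/2,8) outside
  → clear
Obstacle 2 [(0,9) (3,3) (7,1) (10,19)]:
  edge (0,9)–(3,3): clear
  edge (3,3)–(7,1): clear
  edge (7,1)–(10,19): crosses AB
  edge (10,19)–(0,9): crosses AB
  → BLOCKED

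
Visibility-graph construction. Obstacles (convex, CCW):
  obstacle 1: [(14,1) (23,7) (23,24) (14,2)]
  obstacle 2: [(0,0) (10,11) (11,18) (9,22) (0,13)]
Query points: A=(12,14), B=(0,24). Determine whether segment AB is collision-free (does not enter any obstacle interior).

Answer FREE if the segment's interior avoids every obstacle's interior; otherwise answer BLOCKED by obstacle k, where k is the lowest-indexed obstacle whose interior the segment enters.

BLOCKED by obstacle 2

Obstacle 1 [(14,1) (23,7) (23,24) (14,2)]:
  edge (14,1)–(23,7): clear
  edge (23,7)–(23,24): clear
  edge (23,24)–(14,2): clear
  edge (14,2)–(14,1): clear
  midpoint (6,19) outside
  → clear
Obstacle 2 [(0,0) (10,11) (11,18) (9,22) (0,13)]:
  edge (0,0)–(10,11): clear
  edge (10,11)–(11,18): crosses AB
  edge (11,18)–(9,22): clear
  edge (9,22)–(0,13): crosses AB
  edge (0,13)–(0,0): clear
  → BLOCKED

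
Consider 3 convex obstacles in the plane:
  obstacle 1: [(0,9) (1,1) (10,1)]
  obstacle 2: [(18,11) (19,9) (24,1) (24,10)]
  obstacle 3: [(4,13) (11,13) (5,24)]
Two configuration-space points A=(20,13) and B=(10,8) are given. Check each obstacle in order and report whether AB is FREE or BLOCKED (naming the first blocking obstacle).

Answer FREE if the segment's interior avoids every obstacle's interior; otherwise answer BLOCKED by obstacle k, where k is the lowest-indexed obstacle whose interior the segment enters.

Obstacle 1 [(0,9) (1,1) (10,1)]:
  edge (0,9)–(1,1): clear
  edge (1,1)–(10,1): clear
  edge (10,1)–(0,9): clear
  midpoint (15,21/2) outside
  → clear
Obstacle 2 [(18,11) (19,9) (24,1) (24,10)]:
  edge (18,11)–(19,9): clear
  edge (19,9)–(24,1): clear
  edge (24,1)–(24,10): clear
  edge (24,10)–(18,11): clear
  midpoint (15,21/2) outside
  → clear
Obstacle 3 [(4,13) (11,13) (5,24)]:
  edge (4,13)–(11,13): clear
  edge (11,13)–(5,24): clear
  edge (5,24)–(4,13): clear
  midpoint (15,21/2) outside
  → clear

FREE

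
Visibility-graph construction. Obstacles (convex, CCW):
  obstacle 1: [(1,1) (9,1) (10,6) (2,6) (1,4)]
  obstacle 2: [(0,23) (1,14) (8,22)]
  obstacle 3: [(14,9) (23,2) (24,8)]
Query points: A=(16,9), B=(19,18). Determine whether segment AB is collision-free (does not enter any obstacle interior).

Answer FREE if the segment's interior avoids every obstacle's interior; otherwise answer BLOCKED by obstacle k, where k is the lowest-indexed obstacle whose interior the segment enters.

FREE

Obstacle 1 [(1,1) (9,1) (10,6) (2,6) (1,4)]:
  edge (1,1)–(9,1): clear
  edge (9,1)–(10,6): clear
  edge (10,6)–(2,6): clear
  edge (2,6)–(1,4): clear
  edge (1,4)–(1,1): clear
  midpoint (35/2,27/2) outside
  → clear
Obstacle 2 [(0,23) (1,14) (8,22)]:
  edge (0,23)–(1,14): clear
  edge (1,14)–(8,22): clear
  edge (8,22)–(0,23): clear
  midpoint (35/2,27/2) outside
  → clear
Obstacle 3 [(14,9) (23,2) (24,8)]:
  edge (14,9)–(23,2): clear
  edge (23,2)–(24,8): clear
  edge (24,8)–(14,9): clear
  midpoint (35/2,27/2) outside
  → clear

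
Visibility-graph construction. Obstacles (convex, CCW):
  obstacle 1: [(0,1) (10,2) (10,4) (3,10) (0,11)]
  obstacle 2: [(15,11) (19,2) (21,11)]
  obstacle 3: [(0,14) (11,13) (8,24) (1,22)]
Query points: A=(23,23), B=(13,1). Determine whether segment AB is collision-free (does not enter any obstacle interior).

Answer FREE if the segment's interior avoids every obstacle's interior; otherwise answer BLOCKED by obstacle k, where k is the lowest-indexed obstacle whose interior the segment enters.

BLOCKED by obstacle 2

Obstacle 1 [(0,1) (10,2) (10,4) (3,10) (0,11)]:
  edge (0,1)–(10,2): clear
  edge (10,2)–(10,4): clear
  edge (10,4)–(3,10): clear
  edge (3,10)–(0,11): clear
  edge (0,11)–(0,1): clear
  midpoint (18,12) outside
  → clear
Obstacle 2 [(15,11) (19,2) (21,11)]:
  edge (15,11)–(19,2): crosses AB
  edge (19,2)–(21,11): clear
  edge (21,11)–(15,11): crosses AB
  → BLOCKED
Obstacle 3 [(0,14) (11,13) (8,24) (1,22)]:
  edge (0,14)–(11,13): clear
  edge (11,13)–(8,24): clear
  edge (8,24)–(1,22): clear
  edge (1,22)–(0,14): clear
  midpoint (18,12) outside
  → clear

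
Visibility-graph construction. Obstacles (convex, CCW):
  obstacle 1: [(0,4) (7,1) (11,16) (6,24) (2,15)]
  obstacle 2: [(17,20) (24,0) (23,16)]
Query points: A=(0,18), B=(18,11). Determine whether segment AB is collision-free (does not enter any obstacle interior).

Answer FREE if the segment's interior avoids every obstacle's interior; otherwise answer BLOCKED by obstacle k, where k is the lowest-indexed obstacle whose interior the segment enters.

BLOCKED by obstacle 1

Obstacle 1 [(0,4) (7,1) (11,16) (6,24) (2,15)]:
  edge (0,4)–(7,1): clear
  edge (7,1)–(11,16): crosses AB
  edge (11,16)–(6,24): clear
  edge (6,24)–(2,15): crosses AB
  edge (2,15)–(0,4): clear
  → BLOCKED
Obstacle 2 [(17,20) (24,0) (23,16)]:
  edge (17,20)–(24,0): clear
  edge (24,0)–(23,16): clear
  edge (23,16)–(17,20): clear
  midpoint (9,29/2) outside
  → clear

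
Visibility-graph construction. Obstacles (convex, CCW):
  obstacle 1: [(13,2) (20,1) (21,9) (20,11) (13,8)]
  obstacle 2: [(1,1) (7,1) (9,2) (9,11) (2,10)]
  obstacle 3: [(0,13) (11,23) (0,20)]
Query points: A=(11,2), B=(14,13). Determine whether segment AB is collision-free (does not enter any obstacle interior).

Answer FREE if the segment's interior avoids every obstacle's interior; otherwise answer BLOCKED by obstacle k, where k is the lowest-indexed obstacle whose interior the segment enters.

FREE

Obstacle 1 [(13,2) (20,1) (21,9) (20,11) (13,8)]:
  edge (13,2)–(20,1): clear
  edge (20,1)–(21,9): clear
  edge (21,9)–(20,11): clear
  edge (20,11)–(13,8): clear
  edge (13,8)–(13,2): clear
  midpoint (25/2,15/2) outside
  → clear
Obstacle 2 [(1,1) (7,1) (9,2) (9,11) (2,10)]:
  edge (1,1)–(7,1): clear
  edge (7,1)–(9,2): clear
  edge (9,2)–(9,11): clear
  edge (9,11)–(2,10): clear
  edge (2,10)–(1,1): clear
  midpoint (25/2,15/2) outside
  → clear
Obstacle 3 [(0,13) (11,23) (0,20)]:
  edge (0,13)–(11,23): clear
  edge (11,23)–(0,20): clear
  edge (0,20)–(0,13): clear
  midpoint (25/2,15/2) outside
  → clear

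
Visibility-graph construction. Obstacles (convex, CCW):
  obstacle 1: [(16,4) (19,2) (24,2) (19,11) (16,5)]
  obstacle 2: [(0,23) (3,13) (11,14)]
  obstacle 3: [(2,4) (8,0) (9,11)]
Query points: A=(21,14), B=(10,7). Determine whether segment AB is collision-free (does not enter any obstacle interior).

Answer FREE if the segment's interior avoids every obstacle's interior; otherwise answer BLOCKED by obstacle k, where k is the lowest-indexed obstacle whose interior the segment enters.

FREE

Obstacle 1 [(16,4) (19,2) (24,2) (19,11) (16,5)]:
  edge (16,4)–(19,2): clear
  edge (19,2)–(24,2): clear
  edge (24,2)–(19,11): clear
  edge (19,11)–(16,5): clear
  edge (16,5)–(16,4): clear
  midpoint (31/2,21/2) outside
  → clear
Obstacle 2 [(0,23) (3,13) (11,14)]:
  edge (0,23)–(3,13): clear
  edge (3,13)–(11,14): clear
  edge (11,14)–(0,23): clear
  midpoint (31/2,21/2) outside
  → clear
Obstacle 3 [(2,4) (8,0) (9,11)]:
  edge (2,4)–(8,0): clear
  edge (8,0)–(9,11): clear
  edge (9,11)–(2,4): clear
  midpoint (31/2,21/2) outside
  → clear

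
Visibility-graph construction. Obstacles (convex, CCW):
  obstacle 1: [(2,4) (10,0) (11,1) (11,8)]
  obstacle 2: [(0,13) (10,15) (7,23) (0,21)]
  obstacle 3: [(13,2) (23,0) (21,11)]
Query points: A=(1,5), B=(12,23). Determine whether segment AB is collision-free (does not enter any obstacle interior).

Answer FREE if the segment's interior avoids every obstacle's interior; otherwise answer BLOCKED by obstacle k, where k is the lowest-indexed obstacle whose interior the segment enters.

Obstacle 1 [(2,4) (10,0) (11,1) (11,8)]:
  edge (2,4)–(10,0): clear
  edge (10,0)–(11,1): clear
  edge (11,1)–(11,8): clear
  edge (11,8)–(2,4): clear
  midpoint (13/2,14) outside
  → clear
Obstacle 2 [(0,13) (10,15) (7,23) (0,21)]:
  edge (0,13)–(10,15): crosses AB
  edge (10,15)–(7,23): crosses AB
  edge (7,23)–(0,21): clear
  edge (0,21)–(0,13): clear
  → BLOCKED
Obstacle 3 [(13,2) (23,0) (21,11)]:
  edge (13,2)–(23,0): clear
  edge (23,0)–(21,11): clear
  edge (21,11)–(13,2): clear
  midpoint (13/2,14) outside
  → clear

BLOCKED by obstacle 2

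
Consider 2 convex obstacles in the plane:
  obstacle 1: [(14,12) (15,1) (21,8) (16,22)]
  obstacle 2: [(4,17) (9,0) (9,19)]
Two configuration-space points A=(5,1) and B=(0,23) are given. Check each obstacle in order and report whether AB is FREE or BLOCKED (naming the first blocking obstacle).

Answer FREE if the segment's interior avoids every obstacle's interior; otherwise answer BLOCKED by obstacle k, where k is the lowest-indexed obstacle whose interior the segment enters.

FREE

Obstacle 1 [(14,12) (15,1) (21,8) (16,22)]:
  edge (14,12)–(15,1): clear
  edge (15,1)–(21,8): clear
  edge (21,8)–(16,22): clear
  edge (16,22)–(14,12): clear
  midpoint (5/2,12) outside
  → clear
Obstacle 2 [(4,17) (9,0) (9,19)]:
  edge (4,17)–(9,0): clear
  edge (9,0)–(9,19): clear
  edge (9,19)–(4,17): clear
  midpoint (5/2,12) outside
  → clear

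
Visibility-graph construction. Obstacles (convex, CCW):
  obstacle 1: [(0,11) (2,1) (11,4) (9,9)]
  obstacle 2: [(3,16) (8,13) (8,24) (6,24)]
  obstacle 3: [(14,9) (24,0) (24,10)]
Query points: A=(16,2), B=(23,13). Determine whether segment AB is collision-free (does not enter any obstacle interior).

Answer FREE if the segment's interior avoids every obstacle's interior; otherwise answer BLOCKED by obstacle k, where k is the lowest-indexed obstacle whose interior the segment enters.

Obstacle 1 [(0,11) (2,1) (11,4) (9,9)]:
  edge (0,11)–(2,1): clear
  edge (2,1)–(11,4): clear
  edge (11,4)–(9,9): clear
  edge (9,9)–(0,11): clear
  midpoint (39/2,15/2) outside
  → clear
Obstacle 2 [(3,16) (8,13) (8,24) (6,24)]:
  edge (3,16)–(8,13): clear
  edge (8,13)–(8,24): clear
  edge (8,24)–(6,24): clear
  edge (6,24)–(3,16): clear
  midpoint (39/2,15/2) outside
  → clear
Obstacle 3 [(14,9) (24,0) (24,10)]:
  edge (14,9)–(24,0): crosses AB
  edge (24,0)–(24,10): clear
  edge (24,10)–(14,9): crosses AB
  → BLOCKED

BLOCKED by obstacle 3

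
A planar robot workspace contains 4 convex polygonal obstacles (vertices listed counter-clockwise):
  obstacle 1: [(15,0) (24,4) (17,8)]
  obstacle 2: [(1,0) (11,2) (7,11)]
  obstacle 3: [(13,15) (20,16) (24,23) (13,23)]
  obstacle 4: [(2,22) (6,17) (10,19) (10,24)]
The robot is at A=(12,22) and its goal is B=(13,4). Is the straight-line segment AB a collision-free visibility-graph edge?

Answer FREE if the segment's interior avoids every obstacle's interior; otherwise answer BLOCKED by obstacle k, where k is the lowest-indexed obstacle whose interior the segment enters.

FREE

Obstacle 1 [(15,0) (24,4) (17,8)]:
  edge (15,0)–(24,4): clear
  edge (24,4)–(17,8): clear
  edge (17,8)–(15,0): clear
  midpoint (25/2,13) outside
  → clear
Obstacle 2 [(1,0) (11,2) (7,11)]:
  edge (1,0)–(11,2): clear
  edge (11,2)–(7,11): clear
  edge (7,11)–(1,0): clear
  midpoint (25/2,13) outside
  → clear
Obstacle 3 [(13,15) (20,16) (24,23) (13,23)]:
  edge (13,15)–(20,16): clear
  edge (20,16)–(24,23): clear
  edge (24,23)–(13,23): clear
  edge (13,23)–(13,15): clear
  midpoint (25/2,13) outside
  → clear
Obstacle 4 [(2,22) (6,17) (10,19) (10,24)]:
  edge (2,22)–(6,17): clear
  edge (6,17)–(10,19): clear
  edge (10,19)–(10,24): clear
  edge (10,24)–(2,22): clear
  midpoint (25/2,13) outside
  → clear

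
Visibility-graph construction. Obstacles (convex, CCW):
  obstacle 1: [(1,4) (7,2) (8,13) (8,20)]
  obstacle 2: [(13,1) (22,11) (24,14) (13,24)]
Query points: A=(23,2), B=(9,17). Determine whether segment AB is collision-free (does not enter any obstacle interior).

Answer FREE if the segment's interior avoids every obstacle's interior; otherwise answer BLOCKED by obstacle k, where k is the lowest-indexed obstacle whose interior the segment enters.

BLOCKED by obstacle 2

Obstacle 1 [(1,4) (7,2) (8,13) (8,20)]:
  edge (1,4)–(7,2): clear
  edge (7,2)–(8,13): clear
  edge (8,13)–(8,20): clear
  edge (8,20)–(1,4): clear
  midpoint (16,19/2) outside
  → clear
Obstacle 2 [(13,1) (22,11) (24,14) (13,24)]:
  edge (13,1)–(22,11): crosses AB
  edge (22,11)–(24,14): clear
  edge (24,14)–(13,24): clear
  edge (13,24)–(13,1): crosses AB
  → BLOCKED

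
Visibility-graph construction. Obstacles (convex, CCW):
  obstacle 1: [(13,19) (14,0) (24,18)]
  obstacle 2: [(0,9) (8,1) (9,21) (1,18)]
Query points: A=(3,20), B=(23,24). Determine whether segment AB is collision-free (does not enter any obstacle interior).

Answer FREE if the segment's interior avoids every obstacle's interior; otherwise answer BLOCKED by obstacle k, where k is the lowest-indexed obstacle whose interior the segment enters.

FREE

Obstacle 1 [(13,19) (14,0) (24,18)]:
  edge (13,19)–(14,0): clear
  edge (14,0)–(24,18): clear
  edge (24,18)–(13,19): clear
  midpoint (13,22) outside
  → clear
Obstacle 2 [(0,9) (8,1) (9,21) (1,18)]:
  edge (0,9)–(8,1): clear
  edge (8,1)–(9,21): clear
  edge (9,21)–(1,18): clear
  edge (1,18)–(0,9): clear
  midpoint (13,22) outside
  → clear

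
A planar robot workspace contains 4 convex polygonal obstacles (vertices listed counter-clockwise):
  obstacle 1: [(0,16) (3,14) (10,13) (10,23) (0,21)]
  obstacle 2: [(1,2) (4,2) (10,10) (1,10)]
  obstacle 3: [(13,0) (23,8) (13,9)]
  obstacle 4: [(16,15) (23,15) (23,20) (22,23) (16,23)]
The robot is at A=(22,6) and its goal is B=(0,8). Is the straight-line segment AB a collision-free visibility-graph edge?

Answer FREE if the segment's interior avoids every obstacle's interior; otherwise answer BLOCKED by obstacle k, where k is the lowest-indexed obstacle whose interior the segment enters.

BLOCKED by obstacle 2

Obstacle 1 [(0,16) (3,14) (10,13) (10,23) (0,21)]:
  edge (0,16)–(3,14): clear
  edge (3,14)–(10,13): clear
  edge (10,13)–(10,23): clear
  edge (10,23)–(0,21): clear
  edge (0,21)–(0,16): clear
  midpoint (11,7) outside
  → clear
Obstacle 2 [(1,2) (4,2) (10,10) (1,10)]:
  edge (1,2)–(4,2): clear
  edge (4,2)–(10,10): crosses AB
  edge (10,10)–(1,10): clear
  edge (1,10)–(1,2): crosses AB
  → BLOCKED
Obstacle 3 [(13,0) (23,8) (13,9)]:
  edge (13,0)–(23,8): crosses AB
  edge (23,8)–(13,9): clear
  edge (13,9)–(13,0): crosses AB
  → BLOCKED
Obstacle 4 [(16,15) (23,15) (23,20) (22,23) (16,23)]:
  edge (16,15)–(23,15): clear
  edge (23,15)–(23,20): clear
  edge (23,20)–(22,23): clear
  edge (22,23)–(16,23): clear
  edge (16,23)–(16,15): clear
  midpoint (11,7) outside
  → clear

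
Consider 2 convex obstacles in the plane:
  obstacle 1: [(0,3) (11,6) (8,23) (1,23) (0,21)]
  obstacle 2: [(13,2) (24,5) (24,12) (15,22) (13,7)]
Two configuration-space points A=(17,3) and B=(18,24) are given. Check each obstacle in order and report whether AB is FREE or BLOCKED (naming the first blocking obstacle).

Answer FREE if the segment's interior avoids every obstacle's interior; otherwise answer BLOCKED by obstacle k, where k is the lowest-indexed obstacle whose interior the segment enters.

Obstacle 1 [(0,3) (11,6) (8,23) (1,23) (0,21)]:
  edge (0,3)–(11,6): clear
  edge (11,6)–(8,23): clear
  edge (8,23)–(1,23): clear
  edge (1,23)–(0,21): clear
  edge (0,21)–(0,3): clear
  midpoint (35/2,27/2) outside
  → clear
Obstacle 2 [(13,2) (24,5) (24,12) (15,22) (13,7)]:
  edge (13,2)–(24,5): crosses AB
  edge (24,5)–(24,12): clear
  edge (24,12)–(15,22): crosses AB
  edge (15,22)–(13,7): clear
  edge (13,7)–(13,2): clear
  → BLOCKED

BLOCKED by obstacle 2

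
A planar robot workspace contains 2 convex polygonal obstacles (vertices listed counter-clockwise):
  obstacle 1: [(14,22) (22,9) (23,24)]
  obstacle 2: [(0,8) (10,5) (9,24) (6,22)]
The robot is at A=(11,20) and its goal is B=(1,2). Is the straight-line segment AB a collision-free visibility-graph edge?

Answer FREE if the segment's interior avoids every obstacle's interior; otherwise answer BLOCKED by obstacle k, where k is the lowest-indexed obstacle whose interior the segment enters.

BLOCKED by obstacle 2

Obstacle 1 [(14,22) (22,9) (23,24)]:
  edge (14,22)–(22,9): clear
  edge (22,9)–(23,24): clear
  edge (23,24)–(14,22): clear
  midpoint (6,11) outside
  → clear
Obstacle 2 [(0,8) (10,5) (9,24) (6,22)]:
  edge (0,8)–(10,5): crosses AB
  edge (10,5)–(9,24): crosses AB
  edge (9,24)–(6,22): clear
  edge (6,22)–(0,8): clear
  → BLOCKED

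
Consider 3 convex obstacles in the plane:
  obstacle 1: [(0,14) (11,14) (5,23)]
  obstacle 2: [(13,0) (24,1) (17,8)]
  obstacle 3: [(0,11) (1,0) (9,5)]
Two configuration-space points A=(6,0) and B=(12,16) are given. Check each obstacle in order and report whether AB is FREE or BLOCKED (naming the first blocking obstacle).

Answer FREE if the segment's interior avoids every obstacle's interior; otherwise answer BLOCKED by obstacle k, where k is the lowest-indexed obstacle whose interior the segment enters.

BLOCKED by obstacle 3

Obstacle 1 [(0,14) (11,14) (5,23)]:
  edge (0,14)–(11,14): clear
  edge (11,14)–(5,23): clear
  edge (5,23)–(0,14): clear
  midpoint (9,8) outside
  → clear
Obstacle 2 [(13,0) (24,1) (17,8)]:
  edge (13,0)–(24,1): clear
  edge (24,1)–(17,8): clear
  edge (17,8)–(13,0): clear
  midpoint (9,8) outside
  → clear
Obstacle 3 [(0,11) (1,0) (9,5)]:
  edge (0,11)–(1,0): clear
  edge (1,0)–(9,5): crosses AB
  edge (9,5)–(0,11): crosses AB
  → BLOCKED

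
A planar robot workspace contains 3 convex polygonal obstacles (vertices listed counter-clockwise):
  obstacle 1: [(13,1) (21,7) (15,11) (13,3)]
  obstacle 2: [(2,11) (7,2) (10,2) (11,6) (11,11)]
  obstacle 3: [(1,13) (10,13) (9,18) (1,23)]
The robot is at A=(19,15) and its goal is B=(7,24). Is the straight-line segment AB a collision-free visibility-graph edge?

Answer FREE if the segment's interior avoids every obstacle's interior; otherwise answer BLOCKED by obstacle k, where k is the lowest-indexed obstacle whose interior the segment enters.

FREE

Obstacle 1 [(13,1) (21,7) (15,11) (13,3)]:
  edge (13,1)–(21,7): clear
  edge (21,7)–(15,11): clear
  edge (15,11)–(13,3): clear
  edge (13,3)–(13,1): clear
  midpoint (13,39/2) outside
  → clear
Obstacle 2 [(2,11) (7,2) (10,2) (11,6) (11,11)]:
  edge (2,11)–(7,2): clear
  edge (7,2)–(10,2): clear
  edge (10,2)–(11,6): clear
  edge (11,6)–(11,11): clear
  edge (11,11)–(2,11): clear
  midpoint (13,39/2) outside
  → clear
Obstacle 3 [(1,13) (10,13) (9,18) (1,23)]:
  edge (1,13)–(10,13): clear
  edge (10,13)–(9,18): clear
  edge (9,18)–(1,23): clear
  edge (1,23)–(1,13): clear
  midpoint (13,39/2) outside
  → clear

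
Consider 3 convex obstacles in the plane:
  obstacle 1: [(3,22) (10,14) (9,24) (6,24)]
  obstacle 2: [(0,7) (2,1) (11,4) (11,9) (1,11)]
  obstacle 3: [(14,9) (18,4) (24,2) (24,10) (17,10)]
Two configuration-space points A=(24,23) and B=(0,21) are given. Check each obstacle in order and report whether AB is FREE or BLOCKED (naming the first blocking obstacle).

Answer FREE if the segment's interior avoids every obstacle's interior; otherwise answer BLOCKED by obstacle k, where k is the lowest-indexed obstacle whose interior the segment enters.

BLOCKED by obstacle 1

Obstacle 1 [(3,22) (10,14) (9,24) (6,24)]:
  edge (3,22)–(10,14): crosses AB
  edge (10,14)–(9,24): crosses AB
  edge (9,24)–(6,24): clear
  edge (6,24)–(3,22): clear
  → BLOCKED
Obstacle 2 [(0,7) (2,1) (11,4) (11,9) (1,11)]:
  edge (0,7)–(2,1): clear
  edge (2,1)–(11,4): clear
  edge (11,4)–(11,9): clear
  edge (11,9)–(1,11): clear
  edge (1,11)–(0,7): clear
  midpoint (12,22) outside
  → clear
Obstacle 3 [(14,9) (18,4) (24,2) (24,10) (17,10)]:
  edge (14,9)–(18,4): clear
  edge (18,4)–(24,2): clear
  edge (24,2)–(24,10): clear
  edge (24,10)–(17,10): clear
  edge (17,10)–(14,9): clear
  midpoint (12,22) outside
  → clear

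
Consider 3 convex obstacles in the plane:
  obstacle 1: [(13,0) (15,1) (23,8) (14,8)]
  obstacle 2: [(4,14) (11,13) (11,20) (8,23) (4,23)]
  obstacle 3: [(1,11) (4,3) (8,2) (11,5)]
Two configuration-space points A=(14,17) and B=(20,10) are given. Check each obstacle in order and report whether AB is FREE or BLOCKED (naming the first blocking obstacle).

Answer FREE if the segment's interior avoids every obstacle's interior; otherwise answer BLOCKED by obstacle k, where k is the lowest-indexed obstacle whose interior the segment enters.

Obstacle 1 [(13,0) (15,1) (23,8) (14,8)]:
  edge (13,0)–(15,1): clear
  edge (15,1)–(23,8): clear
  edge (23,8)–(14,8): clear
  edge (14,8)–(13,0): clear
  midpoint (17,27/2) outside
  → clear
Obstacle 2 [(4,14) (11,13) (11,20) (8,23) (4,23)]:
  edge (4,14)–(11,13): clear
  edge (11,13)–(11,20): clear
  edge (11,20)–(8,23): clear
  edge (8,23)–(4,23): clear
  edge (4,23)–(4,14): clear
  midpoint (17,27/2) outside
  → clear
Obstacle 3 [(1,11) (4,3) (8,2) (11,5)]:
  edge (1,11)–(4,3): clear
  edge (4,3)–(8,2): clear
  edge (8,2)–(11,5): clear
  edge (11,5)–(1,11): clear
  midpoint (17,27/2) outside
  → clear

FREE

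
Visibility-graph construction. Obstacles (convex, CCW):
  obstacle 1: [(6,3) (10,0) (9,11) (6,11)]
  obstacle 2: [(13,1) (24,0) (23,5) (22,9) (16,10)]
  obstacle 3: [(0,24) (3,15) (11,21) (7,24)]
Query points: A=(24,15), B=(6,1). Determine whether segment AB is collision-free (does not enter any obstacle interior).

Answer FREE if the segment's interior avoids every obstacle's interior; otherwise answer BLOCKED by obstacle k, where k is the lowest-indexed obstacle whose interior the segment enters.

Obstacle 1 [(6,3) (10,0) (9,11) (6,11)]:
  edge (6,3)–(10,0): crosses AB
  edge (10,0)–(9,11): crosses AB
  edge (9,11)–(6,11): clear
  edge (6,11)–(6,3): clear
  → BLOCKED
Obstacle 2 [(13,1) (24,0) (23,5) (22,9) (16,10)]:
  edge (13,1)–(24,0): clear
  edge (24,0)–(23,5): clear
  edge (23,5)–(22,9): clear
  edge (22,9)–(16,10): crosses AB
  edge (16,10)–(13,1): crosses AB
  → BLOCKED
Obstacle 3 [(0,24) (3,15) (11,21) (7,24)]:
  edge (0,24)–(3,15): clear
  edge (3,15)–(11,21): clear
  edge (11,21)–(7,24): clear
  edge (7,24)–(0,24): clear
  midpoint (15,8) outside
  → clear

BLOCKED by obstacle 1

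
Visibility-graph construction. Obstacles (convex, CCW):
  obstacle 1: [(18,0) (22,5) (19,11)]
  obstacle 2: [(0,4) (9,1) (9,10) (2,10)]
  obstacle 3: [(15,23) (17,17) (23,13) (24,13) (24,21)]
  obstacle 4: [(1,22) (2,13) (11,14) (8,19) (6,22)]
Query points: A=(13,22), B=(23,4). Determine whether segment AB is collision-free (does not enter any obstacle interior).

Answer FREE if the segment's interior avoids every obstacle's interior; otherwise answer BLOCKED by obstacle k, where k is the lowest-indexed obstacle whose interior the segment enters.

FREE

Obstacle 1 [(18,0) (22,5) (19,11)]:
  edge (18,0)–(22,5): clear
  edge (22,5)–(19,11): clear
  edge (19,11)–(18,0): clear
  midpoint (18,13) outside
  → clear
Obstacle 2 [(0,4) (9,1) (9,10) (2,10)]:
  edge (0,4)–(9,1): clear
  edge (9,1)–(9,10): clear
  edge (9,10)–(2,10): clear
  edge (2,10)–(0,4): clear
  midpoint (18,13) outside
  → clear
Obstacle 3 [(15,23) (17,17) (23,13) (24,13) (24,21)]:
  edge (15,23)–(17,17): clear
  edge (17,17)–(23,13): clear
  edge (23,13)–(24,13): clear
  edge (24,13)–(24,21): clear
  edge (24,21)–(15,23): clear
  midpoint (18,13) outside
  → clear
Obstacle 4 [(1,22) (2,13) (11,14) (8,19) (6,22)]:
  edge (1,22)–(2,13): clear
  edge (2,13)–(11,14): clear
  edge (11,14)–(8,19): clear
  edge (8,19)–(6,22): clear
  edge (6,22)–(1,22): clear
  midpoint (18,13) outside
  → clear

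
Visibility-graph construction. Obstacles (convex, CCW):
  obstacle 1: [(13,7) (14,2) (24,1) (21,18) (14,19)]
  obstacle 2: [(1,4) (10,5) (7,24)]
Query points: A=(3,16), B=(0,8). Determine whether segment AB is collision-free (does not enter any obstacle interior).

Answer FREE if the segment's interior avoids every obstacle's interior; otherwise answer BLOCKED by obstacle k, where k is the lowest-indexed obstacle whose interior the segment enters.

FREE

Obstacle 1 [(13,7) (14,2) (24,1) (21,18) (14,19)]:
  edge (13,7)–(14,2): clear
  edge (14,2)–(24,1): clear
  edge (24,1)–(21,18): clear
  edge (21,18)–(14,19): clear
  edge (14,19)–(13,7): clear
  midpoint (3/2,12) outside
  → clear
Obstacle 2 [(1,4) (10,5) (7,24)]:
  edge (1,4)–(10,5): clear
  edge (10,5)–(7,24): clear
  edge (7,24)–(1,4): clear
  midpoint (3/2,12) outside
  → clear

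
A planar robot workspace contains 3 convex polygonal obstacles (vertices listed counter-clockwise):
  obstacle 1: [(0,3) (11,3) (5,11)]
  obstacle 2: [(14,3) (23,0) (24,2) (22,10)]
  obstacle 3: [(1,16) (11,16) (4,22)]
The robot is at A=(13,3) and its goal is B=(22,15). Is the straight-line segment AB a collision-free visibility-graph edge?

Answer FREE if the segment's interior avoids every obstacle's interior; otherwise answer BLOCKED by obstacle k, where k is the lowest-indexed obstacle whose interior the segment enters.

FREE

Obstacle 1 [(0,3) (11,3) (5,11)]:
  edge (0,3)–(11,3): clear
  edge (11,3)–(5,11): clear
  edge (5,11)–(0,3): clear
  midpoint (35/2,9) outside
  → clear
Obstacle 2 [(14,3) (23,0) (24,2) (22,10)]:
  edge (14,3)–(23,0): clear
  edge (23,0)–(24,2): clear
  edge (24,2)–(22,10): clear
  edge (22,10)–(14,3): clear
  midpoint (35/2,9) outside
  → clear
Obstacle 3 [(1,16) (11,16) (4,22)]:
  edge (1,16)–(11,16): clear
  edge (11,16)–(4,22): clear
  edge (4,22)–(1,16): clear
  midpoint (35/2,9) outside
  → clear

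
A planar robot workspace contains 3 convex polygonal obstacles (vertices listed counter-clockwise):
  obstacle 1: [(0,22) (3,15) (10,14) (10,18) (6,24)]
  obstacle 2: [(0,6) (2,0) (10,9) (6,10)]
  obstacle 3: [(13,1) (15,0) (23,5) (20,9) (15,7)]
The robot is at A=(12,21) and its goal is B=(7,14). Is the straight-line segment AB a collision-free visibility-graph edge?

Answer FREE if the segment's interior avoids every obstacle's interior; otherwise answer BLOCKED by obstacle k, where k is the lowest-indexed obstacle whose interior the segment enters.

Obstacle 1 [(0,22) (3,15) (10,14) (10,18) (6,24)]:
  edge (0,22)–(3,15): clear
  edge (3,15)–(10,14): crosses AB
  edge (10,14)–(10,18): clear
  edge (10,18)–(6,24): crosses AB
  edge (6,24)–(0,22): clear
  → BLOCKED
Obstacle 2 [(0,6) (2,0) (10,9) (6,10)]:
  edge (0,6)–(2,0): clear
  edge (2,0)–(10,9): clear
  edge (10,9)–(6,10): clear
  edge (6,10)–(0,6): clear
  midpoint (19/2,35/2) outside
  → clear
Obstacle 3 [(13,1) (15,0) (23,5) (20,9) (15,7)]:
  edge (13,1)–(15,0): clear
  edge (15,0)–(23,5): clear
  edge (23,5)–(20,9): clear
  edge (20,9)–(15,7): clear
  edge (15,7)–(13,1): clear
  midpoint (19/2,35/2) outside
  → clear

BLOCKED by obstacle 1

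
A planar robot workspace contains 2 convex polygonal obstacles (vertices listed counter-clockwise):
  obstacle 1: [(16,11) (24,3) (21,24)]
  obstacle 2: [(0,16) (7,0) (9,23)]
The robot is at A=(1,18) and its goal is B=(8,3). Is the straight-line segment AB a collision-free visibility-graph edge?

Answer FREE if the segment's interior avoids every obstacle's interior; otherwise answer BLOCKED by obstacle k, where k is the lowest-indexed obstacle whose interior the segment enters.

Obstacle 1 [(16,11) (24,3) (21,24)]:
  edge (16,11)–(24,3): clear
  edge (24,3)–(21,24): clear
  edge (21,24)–(16,11): clear
  midpoint (9/2,21/2) outside
  → clear
Obstacle 2 [(0,16) (7,0) (9,23)]:
  edge (0,16)–(7,0): clear
  edge (7,0)–(9,23): crosses AB
  edge (9,23)–(0,16): crosses AB
  → BLOCKED

BLOCKED by obstacle 2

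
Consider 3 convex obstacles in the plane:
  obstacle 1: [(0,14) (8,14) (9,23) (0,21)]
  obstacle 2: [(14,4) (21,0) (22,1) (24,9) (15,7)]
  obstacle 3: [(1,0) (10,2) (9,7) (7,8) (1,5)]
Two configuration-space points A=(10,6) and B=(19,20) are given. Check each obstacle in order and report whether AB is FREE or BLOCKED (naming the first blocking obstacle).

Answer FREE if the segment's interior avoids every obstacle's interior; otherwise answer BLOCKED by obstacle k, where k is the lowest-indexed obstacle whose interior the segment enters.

FREE

Obstacle 1 [(0,14) (8,14) (9,23) (0,21)]:
  edge (0,14)–(8,14): clear
  edge (8,14)–(9,23): clear
  edge (9,23)–(0,21): clear
  edge (0,21)–(0,14): clear
  midpoint (29/2,13) outside
  → clear
Obstacle 2 [(14,4) (21,0) (22,1) (24,9) (15,7)]:
  edge (14,4)–(21,0): clear
  edge (21,0)–(22,1): clear
  edge (22,1)–(24,9): clear
  edge (24,9)–(15,7): clear
  edge (15,7)–(14,4): clear
  midpoint (29/2,13) outside
  → clear
Obstacle 3 [(1,0) (10,2) (9,7) (7,8) (1,5)]:
  edge (1,0)–(10,2): clear
  edge (10,2)–(9,7): clear
  edge (9,7)–(7,8): clear
  edge (7,8)–(1,5): clear
  edge (1,5)–(1,0): clear
  midpoint (29/2,13) outside
  → clear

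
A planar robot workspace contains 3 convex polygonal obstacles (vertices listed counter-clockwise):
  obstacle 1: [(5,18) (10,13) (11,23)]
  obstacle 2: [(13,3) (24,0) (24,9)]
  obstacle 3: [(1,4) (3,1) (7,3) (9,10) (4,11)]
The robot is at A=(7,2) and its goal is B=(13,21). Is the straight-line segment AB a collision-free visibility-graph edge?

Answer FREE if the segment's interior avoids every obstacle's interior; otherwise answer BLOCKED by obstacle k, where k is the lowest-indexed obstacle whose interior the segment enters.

Obstacle 1 [(5,18) (10,13) (11,23)]:
  edge (5,18)–(10,13): clear
  edge (10,13)–(11,23): clear
  edge (11,23)–(5,18): clear
  midpoint (10,23/2) outside
  → clear
Obstacle 2 [(13,3) (24,0) (24,9)]:
  edge (13,3)–(24,0): clear
  edge (24,0)–(24,9): clear
  edge (24,9)–(13,3): clear
  midpoint (10,23/2) outside
  → clear
Obstacle 3 [(1,4) (3,1) (7,3) (9,10) (4,11)]:
  edge (1,4)–(3,1): clear
  edge (3,1)–(7,3): clear
  edge (7,3)–(9,10): clear
  edge (9,10)–(4,11): clear
  edge (4,11)–(1,4): clear
  midpoint (10,23/2) outside
  → clear

FREE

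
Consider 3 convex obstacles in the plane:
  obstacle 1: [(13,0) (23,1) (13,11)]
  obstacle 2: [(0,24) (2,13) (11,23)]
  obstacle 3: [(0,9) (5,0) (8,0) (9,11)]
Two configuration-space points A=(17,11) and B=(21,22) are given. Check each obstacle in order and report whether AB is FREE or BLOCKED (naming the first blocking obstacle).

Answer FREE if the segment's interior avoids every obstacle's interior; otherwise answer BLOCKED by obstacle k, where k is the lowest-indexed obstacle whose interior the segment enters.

Obstacle 1 [(13,0) (23,1) (13,11)]:
  edge (13,0)–(23,1): clear
  edge (23,1)–(13,11): clear
  edge (13,11)–(13,0): clear
  midpoint (19,33/2) outside
  → clear
Obstacle 2 [(0,24) (2,13) (11,23)]:
  edge (0,24)–(2,13): clear
  edge (2,13)–(11,23): clear
  edge (11,23)–(0,24): clear
  midpoint (19,33/2) outside
  → clear
Obstacle 3 [(0,9) (5,0) (8,0) (9,11)]:
  edge (0,9)–(5,0): clear
  edge (5,0)–(8,0): clear
  edge (8,0)–(9,11): clear
  edge (9,11)–(0,9): clear
  midpoint (19,33/2) outside
  → clear

FREE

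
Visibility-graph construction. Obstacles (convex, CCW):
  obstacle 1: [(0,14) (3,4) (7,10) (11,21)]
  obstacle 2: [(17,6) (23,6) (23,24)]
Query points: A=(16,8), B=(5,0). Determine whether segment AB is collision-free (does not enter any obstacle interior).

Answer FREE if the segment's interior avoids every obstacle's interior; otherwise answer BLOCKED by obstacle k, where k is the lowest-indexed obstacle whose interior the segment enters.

Obstacle 1 [(0,14) (3,4) (7,10) (11,21)]:
  edge (0,14)–(3,4): clear
  edge (3,4)–(7,10): clear
  edge (7,10)–(11,21): clear
  edge (11,21)–(0,14): clear
  midpoint (21/2,4) outside
  → clear
Obstacle 2 [(17,6) (23,6) (23,24)]:
  edge (17,6)–(23,6): clear
  edge (23,6)–(23,24): clear
  edge (23,24)–(17,6): clear
  midpoint (21/2,4) outside
  → clear

FREE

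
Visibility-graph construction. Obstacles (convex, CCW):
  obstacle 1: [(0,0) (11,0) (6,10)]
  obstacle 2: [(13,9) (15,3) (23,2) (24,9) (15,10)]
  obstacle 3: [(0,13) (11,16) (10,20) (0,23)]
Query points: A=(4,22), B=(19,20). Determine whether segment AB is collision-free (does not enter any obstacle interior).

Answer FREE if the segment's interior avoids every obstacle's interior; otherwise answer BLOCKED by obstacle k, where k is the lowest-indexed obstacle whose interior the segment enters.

FREE

Obstacle 1 [(0,0) (11,0) (6,10)]:
  edge (0,0)–(11,0): clear
  edge (11,0)–(6,10): clear
  edge (6,10)–(0,0): clear
  midpoint (23/2,21) outside
  → clear
Obstacle 2 [(13,9) (15,3) (23,2) (24,9) (15,10)]:
  edge (13,9)–(15,3): clear
  edge (15,3)–(23,2): clear
  edge (23,2)–(24,9): clear
  edge (24,9)–(15,10): clear
  edge (15,10)–(13,9): clear
  midpoint (23/2,21) outside
  → clear
Obstacle 3 [(0,13) (11,16) (10,20) (0,23)]:
  edge (0,13)–(11,16): clear
  edge (11,16)–(10,20): clear
  edge (10,20)–(0,23): clear
  edge (0,23)–(0,13): clear
  midpoint (23/2,21) outside
  → clear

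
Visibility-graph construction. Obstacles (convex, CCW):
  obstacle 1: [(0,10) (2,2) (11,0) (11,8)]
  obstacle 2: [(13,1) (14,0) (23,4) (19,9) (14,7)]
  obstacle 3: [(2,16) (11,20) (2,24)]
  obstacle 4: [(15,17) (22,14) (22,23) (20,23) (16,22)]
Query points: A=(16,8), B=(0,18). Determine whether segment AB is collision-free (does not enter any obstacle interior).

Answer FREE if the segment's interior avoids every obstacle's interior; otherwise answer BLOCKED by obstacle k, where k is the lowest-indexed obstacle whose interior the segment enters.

BLOCKED by obstacle 3

Obstacle 1 [(0,10) (2,2) (11,0) (11,8)]:
  edge (0,10)–(2,2): clear
  edge (2,2)–(11,0): clear
  edge (11,0)–(11,8): clear
  edge (11,8)–(0,10): clear
  midpoint (8,13) outside
  → clear
Obstacle 2 [(13,1) (14,0) (23,4) (19,9) (14,7)]:
  edge (13,1)–(14,0): clear
  edge (14,0)–(23,4): clear
  edge (23,4)–(19,9): clear
  edge (19,9)–(14,7): clear
  edge (14,7)–(13,1): clear
  midpoint (8,13) outside
  → clear
Obstacle 3 [(2,16) (11,20) (2,24)]:
  edge (2,16)–(11,20): crosses AB
  edge (11,20)–(2,24): clear
  edge (2,24)–(2,16): crosses AB
  → BLOCKED
Obstacle 4 [(15,17) (22,14) (22,23) (20,23) (16,22)]:
  edge (15,17)–(22,14): clear
  edge (22,14)–(22,23): clear
  edge (22,23)–(20,23): clear
  edge (20,23)–(16,22): clear
  edge (16,22)–(15,17): clear
  midpoint (8,13) outside
  → clear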